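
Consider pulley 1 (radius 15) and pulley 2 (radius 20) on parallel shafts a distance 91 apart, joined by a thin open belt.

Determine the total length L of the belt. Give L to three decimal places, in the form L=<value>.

open belt: β = asin((r2−r1)/C) = asin(5/91) = 3.1497°
wrap1 = π − 2β = 173.7006°
wrap2 = π + 2β = 186.2994°
tangent length = C·cosβ = 90.8625
L = r1·wrap1 + r2·wrap2 + 2·C·cosβ = 15·3.0316 + 20·3.2515 + 2·90.8625 = 292.2305

L=292.231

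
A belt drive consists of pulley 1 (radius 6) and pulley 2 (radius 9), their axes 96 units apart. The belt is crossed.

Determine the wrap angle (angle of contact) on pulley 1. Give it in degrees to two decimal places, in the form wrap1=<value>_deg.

wrap1=197.98_deg

crossed belt: β = asin((r1+r2)/C) = asin(15/96) = 8.9893°
wrap1 = wrap2 = π + 2β = 197.9786°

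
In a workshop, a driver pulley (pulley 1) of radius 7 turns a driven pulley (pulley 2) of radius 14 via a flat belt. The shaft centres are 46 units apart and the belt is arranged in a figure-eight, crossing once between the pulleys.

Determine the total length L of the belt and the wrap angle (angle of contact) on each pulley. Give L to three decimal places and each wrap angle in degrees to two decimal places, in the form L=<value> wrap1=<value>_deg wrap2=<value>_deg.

L=167.738 wrap1=234.33_deg wrap2=234.33_deg

crossed belt: β = asin((r1+r2)/C) = asin(21/46) = 27.1629°
wrap1 = wrap2 = π + 2β = 234.3258°
tangent length = C·cosβ = 40.9268
L = (r1+r2)·wrap + 2·C·cosβ = 21·4.0898 + 2·40.9268 = 167.7384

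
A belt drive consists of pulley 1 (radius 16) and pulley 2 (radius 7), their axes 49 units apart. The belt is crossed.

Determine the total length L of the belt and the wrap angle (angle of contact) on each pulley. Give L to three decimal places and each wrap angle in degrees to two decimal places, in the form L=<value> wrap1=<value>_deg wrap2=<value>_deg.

crossed belt: β = asin((r1+r2)/C) = asin(23/49) = 27.9946°
wrap1 = wrap2 = π + 2β = 235.9891°
tangent length = C·cosβ = 43.2666
L = (r1+r2)·wrap + 2·C·cosβ = 23·4.1188 + 2·43.2666 = 181.2653

L=181.265 wrap1=235.99_deg wrap2=235.99_deg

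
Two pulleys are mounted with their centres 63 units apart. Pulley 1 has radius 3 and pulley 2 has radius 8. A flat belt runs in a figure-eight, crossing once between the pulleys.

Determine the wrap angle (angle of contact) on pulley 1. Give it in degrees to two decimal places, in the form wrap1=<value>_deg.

crossed belt: β = asin((r1+r2)/C) = asin(11/63) = 10.0556°
wrap1 = wrap2 = π + 2β = 200.1111°

wrap1=200.11_deg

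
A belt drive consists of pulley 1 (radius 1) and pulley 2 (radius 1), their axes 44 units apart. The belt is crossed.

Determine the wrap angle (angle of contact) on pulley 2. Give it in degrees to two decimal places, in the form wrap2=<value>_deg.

crossed belt: β = asin((r1+r2)/C) = asin(2/44) = 2.6053°
wrap1 = wrap2 = π + 2β = 185.2105°

wrap2=185.21_deg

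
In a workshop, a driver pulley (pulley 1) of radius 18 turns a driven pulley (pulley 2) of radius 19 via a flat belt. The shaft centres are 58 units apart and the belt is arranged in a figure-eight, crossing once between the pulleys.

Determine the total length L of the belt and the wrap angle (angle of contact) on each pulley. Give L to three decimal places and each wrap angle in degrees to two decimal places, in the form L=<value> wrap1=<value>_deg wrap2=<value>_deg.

crossed belt: β = asin((r1+r2)/C) = asin(37/58) = 39.6377°
wrap1 = wrap2 = π + 2β = 259.2754°
tangent length = C·cosβ = 44.6654
L = (r1+r2)·wrap + 2·C·cosβ = 37·4.5252 + 2·44.6654 = 256.7636

L=256.764 wrap1=259.28_deg wrap2=259.28_deg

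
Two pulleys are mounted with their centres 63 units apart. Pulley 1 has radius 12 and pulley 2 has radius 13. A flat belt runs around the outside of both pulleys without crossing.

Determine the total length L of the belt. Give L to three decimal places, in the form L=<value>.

L=204.556

open belt: β = asin((r2−r1)/C) = asin(1/63) = 0.9095°
wrap1 = π − 2β = 178.1810°
wrap2 = π + 2β = 181.8190°
tangent length = C·cosβ = 62.9921
L = r1·wrap1 + r2·wrap2 + 2·C·cosβ = 12·3.1098 + 13·3.1733 + 2·62.9921 = 204.5557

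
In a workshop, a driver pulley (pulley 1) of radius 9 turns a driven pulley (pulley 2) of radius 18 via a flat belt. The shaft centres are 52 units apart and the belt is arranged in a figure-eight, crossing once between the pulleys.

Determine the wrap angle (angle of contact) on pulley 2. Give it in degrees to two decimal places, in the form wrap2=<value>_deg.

wrap2=242.56_deg

crossed belt: β = asin((r1+r2)/C) = asin(27/52) = 31.2807°
wrap1 = wrap2 = π + 2β = 242.5613°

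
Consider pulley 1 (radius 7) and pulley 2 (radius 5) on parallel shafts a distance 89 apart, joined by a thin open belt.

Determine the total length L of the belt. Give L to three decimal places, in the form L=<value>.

L=215.744

open belt: β = asin((r2−r1)/C) = asin(-2/89) = -1.2877°
wrap1 = π − 2β = 182.5753°
wrap2 = π + 2β = 177.4247°
tangent length = C·cosβ = 88.9775
L = r1·wrap1 + r2·wrap2 + 2·C·cosβ = 7·3.1865 + 5·3.0966 + 2·88.9775 = 215.7441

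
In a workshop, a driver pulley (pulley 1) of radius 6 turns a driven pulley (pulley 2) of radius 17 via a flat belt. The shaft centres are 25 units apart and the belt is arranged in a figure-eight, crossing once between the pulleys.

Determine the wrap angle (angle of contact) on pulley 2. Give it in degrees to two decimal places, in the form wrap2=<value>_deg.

wrap2=313.85_deg

crossed belt: β = asin((r1+r2)/C) = asin(23/25) = 66.9261°
wrap1 = wrap2 = π + 2β = 313.8522°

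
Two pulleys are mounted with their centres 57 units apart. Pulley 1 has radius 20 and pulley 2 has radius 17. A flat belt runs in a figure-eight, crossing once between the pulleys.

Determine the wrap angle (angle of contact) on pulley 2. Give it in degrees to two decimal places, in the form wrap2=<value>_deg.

wrap2=260.95_deg

crossed belt: β = asin((r1+r2)/C) = asin(37/57) = 40.4755°
wrap1 = wrap2 = π + 2β = 260.9510°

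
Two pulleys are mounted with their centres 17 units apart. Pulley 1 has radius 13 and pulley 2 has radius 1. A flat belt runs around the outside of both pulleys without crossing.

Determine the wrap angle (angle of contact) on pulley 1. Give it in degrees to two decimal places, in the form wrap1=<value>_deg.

open belt: β = asin((r2−r1)/C) = asin(-12/17) = -44.9009°
wrap1 = π − 2β = 269.8017°
wrap2 = π + 2β = 90.1983°

wrap1=269.80_deg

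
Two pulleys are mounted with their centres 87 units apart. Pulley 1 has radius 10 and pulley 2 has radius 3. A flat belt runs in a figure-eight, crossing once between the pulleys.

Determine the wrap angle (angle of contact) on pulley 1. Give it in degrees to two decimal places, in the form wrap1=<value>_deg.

wrap1=197.19_deg

crossed belt: β = asin((r1+r2)/C) = asin(13/87) = 8.5936°
wrap1 = wrap2 = π + 2β = 197.1872°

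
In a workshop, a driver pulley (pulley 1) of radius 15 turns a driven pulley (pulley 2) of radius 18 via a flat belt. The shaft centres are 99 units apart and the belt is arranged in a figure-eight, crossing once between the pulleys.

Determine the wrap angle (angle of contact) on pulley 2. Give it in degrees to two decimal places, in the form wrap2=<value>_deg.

crossed belt: β = asin((r1+r2)/C) = asin(33/99) = 19.4712°
wrap1 = wrap2 = π + 2β = 218.9424°

wrap2=218.94_deg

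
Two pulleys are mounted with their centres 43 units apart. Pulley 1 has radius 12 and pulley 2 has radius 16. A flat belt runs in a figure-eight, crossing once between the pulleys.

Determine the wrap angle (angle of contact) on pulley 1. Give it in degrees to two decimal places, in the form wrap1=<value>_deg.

crossed belt: β = asin((r1+r2)/C) = asin(28/43) = 40.6293°
wrap1 = wrap2 = π + 2β = 261.2587°

wrap1=261.26_deg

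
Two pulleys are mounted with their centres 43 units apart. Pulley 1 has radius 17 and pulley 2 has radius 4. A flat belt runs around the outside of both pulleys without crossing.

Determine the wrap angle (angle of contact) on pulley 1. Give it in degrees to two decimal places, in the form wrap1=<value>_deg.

wrap1=215.19_deg

open belt: β = asin((r2−r1)/C) = asin(-13/43) = -17.5973°
wrap1 = π − 2β = 215.1947°
wrap2 = π + 2β = 144.8053°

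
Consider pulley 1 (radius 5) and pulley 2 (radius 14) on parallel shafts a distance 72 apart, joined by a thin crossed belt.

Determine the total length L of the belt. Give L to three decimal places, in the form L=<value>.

crossed belt: β = asin((r1+r2)/C) = asin(19/72) = 15.3009°
wrap1 = wrap2 = π + 2β = 210.6019°
tangent length = C·cosβ = 69.4478
L = (r1+r2)·wrap + 2·C·cosβ = 19·3.6757 + 2·69.4478 = 208.7339

L=208.734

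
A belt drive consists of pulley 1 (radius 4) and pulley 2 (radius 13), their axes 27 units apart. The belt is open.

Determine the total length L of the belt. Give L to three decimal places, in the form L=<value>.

L=110.436

open belt: β = asin((r2−r1)/C) = asin(9/27) = 19.4712°
wrap1 = π − 2β = 141.0576°
wrap2 = π + 2β = 218.9424°
tangent length = C·cosβ = 25.4558
L = r1·wrap1 + r2·wrap2 + 2·C·cosβ = 4·2.4619 + 13·3.8213 + 2·25.4558 = 110.4358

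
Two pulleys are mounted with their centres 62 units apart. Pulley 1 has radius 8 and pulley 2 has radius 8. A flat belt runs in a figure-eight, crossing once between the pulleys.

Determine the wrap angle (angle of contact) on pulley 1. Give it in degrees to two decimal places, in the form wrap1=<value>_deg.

wrap1=209.91_deg

crossed belt: β = asin((r1+r2)/C) = asin(16/62) = 14.9552°
wrap1 = wrap2 = π + 2β = 209.9105°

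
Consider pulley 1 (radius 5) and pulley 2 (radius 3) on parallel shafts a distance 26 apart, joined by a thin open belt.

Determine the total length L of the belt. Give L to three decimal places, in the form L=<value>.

L=77.287

open belt: β = asin((r2−r1)/C) = asin(-2/26) = -4.4117°
wrap1 = π − 2β = 188.8235°
wrap2 = π + 2β = 171.1765°
tangent length = C·cosβ = 25.9230
L = r1·wrap1 + r2·wrap2 + 2·C·cosβ = 5·3.2956 + 3·2.9876 + 2·25.9230 = 77.2867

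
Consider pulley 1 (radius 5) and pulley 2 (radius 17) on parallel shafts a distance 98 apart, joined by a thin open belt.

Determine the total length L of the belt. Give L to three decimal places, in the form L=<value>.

L=266.586

open belt: β = asin((r2−r1)/C) = asin(12/98) = 7.0335°
wrap1 = π − 2β = 165.9331°
wrap2 = π + 2β = 194.0669°
tangent length = C·cosβ = 97.2625
L = r1·wrap1 + r2·wrap2 + 2·C·cosβ = 5·2.8961 + 17·3.3871 + 2·97.2625 = 266.5863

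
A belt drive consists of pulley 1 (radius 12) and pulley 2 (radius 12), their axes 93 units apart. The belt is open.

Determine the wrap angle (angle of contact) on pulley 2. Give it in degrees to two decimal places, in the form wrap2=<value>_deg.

wrap2=180.00_deg

open belt: β = asin((r2−r1)/C) = asin(0/93) = 0.0000°
wrap1 = π − 2β = 180.0000°
wrap2 = π + 2β = 180.0000°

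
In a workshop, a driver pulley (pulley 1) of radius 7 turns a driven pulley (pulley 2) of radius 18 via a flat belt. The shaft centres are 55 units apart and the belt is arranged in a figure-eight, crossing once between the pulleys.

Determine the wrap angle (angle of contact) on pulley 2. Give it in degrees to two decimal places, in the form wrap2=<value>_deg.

crossed belt: β = asin((r1+r2)/C) = asin(25/55) = 27.0357°
wrap1 = wrap2 = π + 2β = 234.0714°

wrap2=234.07_deg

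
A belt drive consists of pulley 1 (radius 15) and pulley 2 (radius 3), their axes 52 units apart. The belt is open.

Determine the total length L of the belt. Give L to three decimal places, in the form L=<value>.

open belt: β = asin((r2−r1)/C) = asin(-12/52) = -13.3424°
wrap1 = π − 2β = 206.6847°
wrap2 = π + 2β = 153.3153°
tangent length = C·cosβ = 50.5964
L = r1·wrap1 + r2·wrap2 + 2·C·cosβ = 15·3.6073 + 3·2.6759 + 2·50.5964 = 163.3304

L=163.330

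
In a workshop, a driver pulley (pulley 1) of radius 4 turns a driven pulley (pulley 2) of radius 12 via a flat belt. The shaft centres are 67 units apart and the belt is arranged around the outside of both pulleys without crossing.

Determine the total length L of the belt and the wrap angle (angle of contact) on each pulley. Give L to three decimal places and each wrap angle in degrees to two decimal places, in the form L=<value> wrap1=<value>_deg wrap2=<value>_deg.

open belt: β = asin((r2−r1)/C) = asin(8/67) = 6.8576°
wrap1 = π − 2β = 166.2847°
wrap2 = π + 2β = 193.7153°
tangent length = C·cosβ = 66.5207
L = r1·wrap1 + r2·wrap2 + 2·C·cosβ = 4·2.9022 + 12·3.3810 + 2·66.5207 = 185.2218

L=185.222 wrap1=166.28_deg wrap2=193.72_deg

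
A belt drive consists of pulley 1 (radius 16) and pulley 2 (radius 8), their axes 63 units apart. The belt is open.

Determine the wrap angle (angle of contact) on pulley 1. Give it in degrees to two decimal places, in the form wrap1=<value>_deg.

wrap1=194.59_deg

open belt: β = asin((r2−r1)/C) = asin(-8/63) = -7.2954°
wrap1 = π − 2β = 194.5907°
wrap2 = π + 2β = 165.4093°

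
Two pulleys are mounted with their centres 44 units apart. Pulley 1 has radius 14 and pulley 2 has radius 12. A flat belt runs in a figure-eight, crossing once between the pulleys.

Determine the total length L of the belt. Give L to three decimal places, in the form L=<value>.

L=185.548

crossed belt: β = asin((r1+r2)/C) = asin(26/44) = 36.2215°
wrap1 = wrap2 = π + 2β = 252.4431°
tangent length = C·cosβ = 35.4965
L = (r1+r2)·wrap + 2·C·cosβ = 26·4.4060 + 2·35.4965 = 185.5480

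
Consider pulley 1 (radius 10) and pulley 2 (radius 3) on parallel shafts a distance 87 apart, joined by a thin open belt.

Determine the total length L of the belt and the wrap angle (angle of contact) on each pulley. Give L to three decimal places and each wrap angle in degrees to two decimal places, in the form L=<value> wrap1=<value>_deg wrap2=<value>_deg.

open belt: β = asin((r2−r1)/C) = asin(-7/87) = -4.6150°
wrap1 = π − 2β = 189.2300°
wrap2 = π + 2β = 170.7700°
tangent length = C·cosβ = 86.7179
L = r1·wrap1 + r2·wrap2 + 2·C·cosβ = 10·3.3027 + 3·2.9805 + 2·86.7179 = 215.4042

L=215.404 wrap1=189.23_deg wrap2=170.77_deg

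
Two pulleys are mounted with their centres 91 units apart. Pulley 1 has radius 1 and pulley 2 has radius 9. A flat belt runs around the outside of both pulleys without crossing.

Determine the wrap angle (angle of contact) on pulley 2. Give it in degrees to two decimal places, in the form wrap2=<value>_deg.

open belt: β = asin((r2−r1)/C) = asin(8/91) = 5.0435°
wrap1 = π − 2β = 169.9130°
wrap2 = π + 2β = 190.0870°

wrap2=190.09_deg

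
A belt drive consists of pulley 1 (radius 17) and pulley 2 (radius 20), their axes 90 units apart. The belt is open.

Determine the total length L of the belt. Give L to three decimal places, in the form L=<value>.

open belt: β = asin((r2−r1)/C) = asin(3/90) = 1.9102°
wrap1 = π − 2β = 176.1796°
wrap2 = π + 2β = 183.8204°
tangent length = C·cosβ = 89.9500
L = r1·wrap1 + r2·wrap2 + 2·C·cosβ = 17·3.0749 + 20·3.2083 + 2·89.9500 = 296.3389

L=296.339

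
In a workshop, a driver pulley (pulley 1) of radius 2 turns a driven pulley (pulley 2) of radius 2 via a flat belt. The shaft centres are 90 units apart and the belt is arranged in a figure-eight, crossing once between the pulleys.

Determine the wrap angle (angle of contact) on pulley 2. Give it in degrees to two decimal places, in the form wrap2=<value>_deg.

crossed belt: β = asin((r1+r2)/C) = asin(4/90) = 2.5473°
wrap1 = wrap2 = π + 2β = 185.0946°

wrap2=185.09_deg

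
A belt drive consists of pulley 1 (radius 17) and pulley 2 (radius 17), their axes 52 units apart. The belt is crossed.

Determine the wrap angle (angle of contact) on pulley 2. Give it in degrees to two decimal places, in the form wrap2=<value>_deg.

crossed belt: β = asin((r1+r2)/C) = asin(34/52) = 40.8322°
wrap1 = wrap2 = π + 2β = 261.6644°

wrap2=261.66_deg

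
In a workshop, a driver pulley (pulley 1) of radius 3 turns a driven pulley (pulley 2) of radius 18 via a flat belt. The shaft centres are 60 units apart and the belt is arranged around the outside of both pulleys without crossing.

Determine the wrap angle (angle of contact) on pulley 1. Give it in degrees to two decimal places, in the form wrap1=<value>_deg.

wrap1=151.04_deg

open belt: β = asin((r2−r1)/C) = asin(15/60) = 14.4775°
wrap1 = π − 2β = 151.0450°
wrap2 = π + 2β = 208.9550°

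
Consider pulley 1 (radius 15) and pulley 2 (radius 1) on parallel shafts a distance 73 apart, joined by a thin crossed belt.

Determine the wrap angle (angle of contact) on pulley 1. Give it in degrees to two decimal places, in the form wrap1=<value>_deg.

crossed belt: β = asin((r1+r2)/C) = asin(16/73) = 12.6608°
wrap1 = wrap2 = π + 2β = 205.3215°

wrap1=205.32_deg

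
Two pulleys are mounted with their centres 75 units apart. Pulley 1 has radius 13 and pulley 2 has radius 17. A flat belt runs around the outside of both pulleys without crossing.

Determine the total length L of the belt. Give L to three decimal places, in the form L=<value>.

open belt: β = asin((r2−r1)/C) = asin(4/75) = 3.0572°
wrap1 = π − 2β = 173.8855°
wrap2 = π + 2β = 186.1145°
tangent length = C·cosβ = 74.8933
L = r1·wrap1 + r2·wrap2 + 2·C·cosβ = 13·3.0349 + 17·3.2483 + 2·74.8933 = 244.4612

L=244.461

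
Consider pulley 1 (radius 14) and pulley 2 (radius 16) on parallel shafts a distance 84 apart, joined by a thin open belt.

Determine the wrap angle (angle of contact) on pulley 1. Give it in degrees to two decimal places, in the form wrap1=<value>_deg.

open belt: β = asin((r2−r1)/C) = asin(2/84) = 1.3643°
wrap1 = π − 2β = 177.2714°
wrap2 = π + 2β = 182.7286°

wrap1=177.27_deg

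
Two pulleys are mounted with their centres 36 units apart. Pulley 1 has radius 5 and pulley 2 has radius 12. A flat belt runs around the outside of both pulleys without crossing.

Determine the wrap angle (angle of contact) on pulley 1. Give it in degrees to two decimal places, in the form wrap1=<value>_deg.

open belt: β = asin((r2−r1)/C) = asin(7/36) = 11.2123°
wrap1 = π − 2β = 157.5755°
wrap2 = π + 2β = 202.4245°

wrap1=157.58_deg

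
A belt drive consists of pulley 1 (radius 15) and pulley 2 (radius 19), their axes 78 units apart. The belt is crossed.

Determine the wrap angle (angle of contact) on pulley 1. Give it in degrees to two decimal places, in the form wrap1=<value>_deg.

crossed belt: β = asin((r1+r2)/C) = asin(34/78) = 25.8424°
wrap1 = wrap2 = π + 2β = 231.6848°

wrap1=231.68_deg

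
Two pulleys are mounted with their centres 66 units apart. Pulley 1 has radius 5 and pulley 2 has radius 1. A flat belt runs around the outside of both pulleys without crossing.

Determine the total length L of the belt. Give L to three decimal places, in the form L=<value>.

L=151.092

open belt: β = asin((r2−r1)/C) = asin(-4/66) = -3.4746°
wrap1 = π − 2β = 186.9492°
wrap2 = π + 2β = 173.0508°
tangent length = C·cosβ = 65.8787
L = r1·wrap1 + r2·wrap2 + 2·C·cosβ = 5·3.2629 + 1·3.0203 + 2·65.8787 = 151.0921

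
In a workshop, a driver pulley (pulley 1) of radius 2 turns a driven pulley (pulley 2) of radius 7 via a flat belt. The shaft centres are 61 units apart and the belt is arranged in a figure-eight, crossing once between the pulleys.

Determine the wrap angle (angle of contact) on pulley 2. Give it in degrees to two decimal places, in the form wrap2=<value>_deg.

wrap2=196.97_deg

crossed belt: β = asin((r1+r2)/C) = asin(9/61) = 8.4844°
wrap1 = wrap2 = π + 2β = 196.9689°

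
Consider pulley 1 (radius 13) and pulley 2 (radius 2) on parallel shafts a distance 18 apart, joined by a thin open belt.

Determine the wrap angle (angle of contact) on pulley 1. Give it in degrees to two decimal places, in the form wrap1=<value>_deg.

open belt: β = asin((r2−r1)/C) = asin(-11/18) = -37.6699°
wrap1 = π − 2β = 255.3398°
wrap2 = π + 2β = 104.6602°

wrap1=255.34_deg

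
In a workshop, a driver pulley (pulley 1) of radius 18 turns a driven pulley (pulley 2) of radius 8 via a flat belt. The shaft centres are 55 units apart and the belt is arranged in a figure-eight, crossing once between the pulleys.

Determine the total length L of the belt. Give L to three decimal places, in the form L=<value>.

L=204.218

crossed belt: β = asin((r1+r2)/C) = asin(26/55) = 28.2115°
wrap1 = wrap2 = π + 2β = 236.4230°
tangent length = C·cosβ = 48.4665
L = (r1+r2)·wrap + 2·C·cosβ = 26·4.1264 + 2·48.4665 = 204.2183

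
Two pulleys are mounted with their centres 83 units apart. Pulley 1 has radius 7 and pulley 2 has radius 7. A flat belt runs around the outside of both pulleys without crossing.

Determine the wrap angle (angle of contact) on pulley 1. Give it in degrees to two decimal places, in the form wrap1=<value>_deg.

wrap1=180.00_deg

open belt: β = asin((r2−r1)/C) = asin(0/83) = 0.0000°
wrap1 = π − 2β = 180.0000°
wrap2 = π + 2β = 180.0000°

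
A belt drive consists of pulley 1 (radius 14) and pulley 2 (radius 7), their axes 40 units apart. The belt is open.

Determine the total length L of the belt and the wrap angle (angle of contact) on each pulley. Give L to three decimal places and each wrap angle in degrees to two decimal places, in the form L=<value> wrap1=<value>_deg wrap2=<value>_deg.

L=147.202 wrap1=200.16_deg wrap2=159.84_deg

open belt: β = asin((r2−r1)/C) = asin(-7/40) = -10.0787°
wrap1 = π − 2β = 200.1573°
wrap2 = π + 2β = 159.8427°
tangent length = C·cosβ = 39.3827
L = r1·wrap1 + r2·wrap2 + 2·C·cosβ = 14·3.4934 + 7·2.7898 + 2·39.3827 = 147.2016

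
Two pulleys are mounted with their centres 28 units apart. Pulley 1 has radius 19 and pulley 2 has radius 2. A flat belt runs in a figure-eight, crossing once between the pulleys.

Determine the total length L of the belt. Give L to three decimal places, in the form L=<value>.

crossed belt: β = asin((r1+r2)/C) = asin(21/28) = 48.5904°
wrap1 = wrap2 = π + 2β = 277.1808°
tangent length = C·cosβ = 18.5203
L = (r1+r2)·wrap + 2·C·cosβ = 21·4.8377 + 2·18.5203 = 138.6326

L=138.633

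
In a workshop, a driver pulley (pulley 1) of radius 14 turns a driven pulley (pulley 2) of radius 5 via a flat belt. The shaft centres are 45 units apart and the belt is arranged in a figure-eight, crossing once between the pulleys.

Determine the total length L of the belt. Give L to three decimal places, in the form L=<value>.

crossed belt: β = asin((r1+r2)/C) = asin(19/45) = 24.9750°
wrap1 = wrap2 = π + 2β = 229.9499°
tangent length = C·cosβ = 40.7922
L = (r1+r2)·wrap + 2·C·cosβ = 19·4.0134 + 2·40.7922 = 157.8386

L=157.839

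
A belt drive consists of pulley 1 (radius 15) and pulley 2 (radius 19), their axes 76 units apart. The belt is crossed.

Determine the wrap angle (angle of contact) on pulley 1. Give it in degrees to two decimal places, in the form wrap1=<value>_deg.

wrap1=233.15_deg

crossed belt: β = asin((r1+r2)/C) = asin(34/76) = 26.5750°
wrap1 = wrap2 = π + 2β = 233.1499°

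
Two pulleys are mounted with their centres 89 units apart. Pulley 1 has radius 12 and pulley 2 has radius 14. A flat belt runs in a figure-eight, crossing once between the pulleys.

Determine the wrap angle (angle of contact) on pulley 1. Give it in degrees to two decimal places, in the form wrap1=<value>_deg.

wrap1=213.97_deg

crossed belt: β = asin((r1+r2)/C) = asin(26/89) = 16.9858°
wrap1 = wrap2 = π + 2β = 213.9716°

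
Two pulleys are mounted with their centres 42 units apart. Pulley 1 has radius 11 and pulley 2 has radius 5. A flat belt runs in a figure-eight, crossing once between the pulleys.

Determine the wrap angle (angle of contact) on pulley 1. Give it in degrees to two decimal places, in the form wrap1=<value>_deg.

crossed belt: β = asin((r1+r2)/C) = asin(16/42) = 22.3927°
wrap1 = wrap2 = π + 2β = 224.7854°

wrap1=224.79_deg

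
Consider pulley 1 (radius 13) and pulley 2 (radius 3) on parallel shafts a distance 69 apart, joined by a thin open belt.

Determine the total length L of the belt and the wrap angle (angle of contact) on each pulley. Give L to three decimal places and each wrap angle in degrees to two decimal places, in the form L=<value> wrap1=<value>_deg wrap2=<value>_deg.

L=189.717 wrap1=196.67_deg wrap2=163.33_deg

open belt: β = asin((r2−r1)/C) = asin(-10/69) = -8.3331°
wrap1 = π − 2β = 196.6662°
wrap2 = π + 2β = 163.3338°
tangent length = C·cosβ = 68.2715
L = r1·wrap1 + r2·wrap2 + 2·C·cosβ = 13·3.4325 + 3·2.8507 + 2·68.2715 = 189.7173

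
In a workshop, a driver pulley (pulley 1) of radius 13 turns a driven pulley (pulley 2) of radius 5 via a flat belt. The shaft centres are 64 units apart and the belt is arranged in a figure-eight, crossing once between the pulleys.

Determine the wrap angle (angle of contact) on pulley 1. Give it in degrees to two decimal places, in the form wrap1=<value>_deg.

crossed belt: β = asin((r1+r2)/C) = asin(18/64) = 16.3348°
wrap1 = wrap2 = π + 2β = 212.6696°

wrap1=212.67_deg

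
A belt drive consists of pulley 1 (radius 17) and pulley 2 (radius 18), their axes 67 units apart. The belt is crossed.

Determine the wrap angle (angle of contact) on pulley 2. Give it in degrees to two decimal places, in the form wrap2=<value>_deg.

wrap2=242.99_deg

crossed belt: β = asin((r1+r2)/C) = asin(35/67) = 31.4926°
wrap1 = wrap2 = π + 2β = 242.9851°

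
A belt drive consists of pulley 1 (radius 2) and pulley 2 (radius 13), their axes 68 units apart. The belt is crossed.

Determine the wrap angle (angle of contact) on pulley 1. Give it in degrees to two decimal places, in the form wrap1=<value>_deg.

crossed belt: β = asin((r1+r2)/C) = asin(15/68) = 12.7436°
wrap1 = wrap2 = π + 2β = 205.4872°

wrap1=205.49_deg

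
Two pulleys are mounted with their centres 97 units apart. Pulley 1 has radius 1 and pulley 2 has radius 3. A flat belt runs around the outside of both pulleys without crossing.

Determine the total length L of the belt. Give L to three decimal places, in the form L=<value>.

L=206.608

open belt: β = asin((r2−r1)/C) = asin(2/97) = 1.1814°
wrap1 = π − 2β = 177.6371°
wrap2 = π + 2β = 182.3629°
tangent length = C·cosβ = 96.9794
L = r1·wrap1 + r2·wrap2 + 2·C·cosβ = 1·3.1004 + 3·3.1828 + 2·96.9794 = 206.6076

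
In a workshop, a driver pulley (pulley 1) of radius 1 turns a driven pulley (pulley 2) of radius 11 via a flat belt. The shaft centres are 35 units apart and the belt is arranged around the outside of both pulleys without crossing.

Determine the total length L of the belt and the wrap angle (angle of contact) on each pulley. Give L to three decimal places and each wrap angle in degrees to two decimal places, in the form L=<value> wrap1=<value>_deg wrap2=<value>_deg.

L=110.576 wrap1=146.80_deg wrap2=213.20_deg

open belt: β = asin((r2−r1)/C) = asin(10/35) = 16.6015°
wrap1 = π − 2β = 146.7969°
wrap2 = π + 2β = 213.2031°
tangent length = C·cosβ = 33.5410
L = r1·wrap1 + r2·wrap2 + 2·C·cosβ = 1·2.5621 + 11·3.7211 + 2·33.5410 = 110.5762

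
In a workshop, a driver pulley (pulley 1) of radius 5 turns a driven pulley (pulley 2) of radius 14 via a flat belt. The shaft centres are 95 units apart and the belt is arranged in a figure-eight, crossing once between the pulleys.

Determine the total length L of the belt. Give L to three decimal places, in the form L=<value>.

L=253.503

crossed belt: β = asin((r1+r2)/C) = asin(19/95) = 11.5370°
wrap1 = wrap2 = π + 2β = 203.0739°
tangent length = C·cosβ = 93.0806
L = (r1+r2)·wrap + 2·C·cosβ = 19·3.5443 + 2·93.0806 = 253.5031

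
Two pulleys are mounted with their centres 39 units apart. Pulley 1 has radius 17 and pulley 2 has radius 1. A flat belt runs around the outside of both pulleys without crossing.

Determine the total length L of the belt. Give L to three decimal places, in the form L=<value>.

L=141.210

open belt: β = asin((r2−r1)/C) = asin(-16/39) = -24.2209°
wrap1 = π − 2β = 228.4419°
wrap2 = π + 2β = 131.5581°
tangent length = C·cosβ = 35.5668
L = r1·wrap1 + r2·wrap2 + 2·C·cosβ = 17·3.9871 + 1·2.2961 + 2·35.5668 = 141.2099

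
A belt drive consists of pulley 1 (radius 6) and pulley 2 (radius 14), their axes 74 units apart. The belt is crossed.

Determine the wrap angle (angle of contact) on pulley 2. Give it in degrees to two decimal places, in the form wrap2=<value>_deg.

wrap2=211.36_deg

crossed belt: β = asin((r1+r2)/C) = asin(20/74) = 15.6804°
wrap1 = wrap2 = π + 2β = 211.3607°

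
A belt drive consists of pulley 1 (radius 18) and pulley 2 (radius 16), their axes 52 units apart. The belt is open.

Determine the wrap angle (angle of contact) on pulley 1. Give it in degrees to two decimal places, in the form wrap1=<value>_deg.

wrap1=184.41_deg

open belt: β = asin((r2−r1)/C) = asin(-2/52) = -2.2042°
wrap1 = π − 2β = 184.4085°
wrap2 = π + 2β = 175.5915°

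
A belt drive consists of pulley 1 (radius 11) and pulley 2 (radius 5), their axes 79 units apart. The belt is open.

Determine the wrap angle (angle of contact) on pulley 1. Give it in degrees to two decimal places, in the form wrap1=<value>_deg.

open belt: β = asin((r2−r1)/C) = asin(-6/79) = -4.3558°
wrap1 = π − 2β = 188.7115°
wrap2 = π + 2β = 171.2885°

wrap1=188.71_deg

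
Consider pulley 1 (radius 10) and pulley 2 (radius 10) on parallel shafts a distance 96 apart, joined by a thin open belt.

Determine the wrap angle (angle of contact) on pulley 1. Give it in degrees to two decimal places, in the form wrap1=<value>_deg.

open belt: β = asin((r2−r1)/C) = asin(0/96) = 0.0000°
wrap1 = π − 2β = 180.0000°
wrap2 = π + 2β = 180.0000°

wrap1=180.00_deg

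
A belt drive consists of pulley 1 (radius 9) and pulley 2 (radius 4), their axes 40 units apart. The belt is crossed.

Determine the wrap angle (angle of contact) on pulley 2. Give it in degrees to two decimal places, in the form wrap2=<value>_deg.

wrap2=217.93_deg

crossed belt: β = asin((r1+r2)/C) = asin(13/40) = 18.9656°
wrap1 = wrap2 = π + 2β = 217.9311°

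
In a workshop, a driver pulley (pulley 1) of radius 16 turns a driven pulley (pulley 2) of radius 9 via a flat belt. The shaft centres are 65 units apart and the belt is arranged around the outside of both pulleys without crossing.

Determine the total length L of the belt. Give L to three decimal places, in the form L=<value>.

L=209.294

open belt: β = asin((r2−r1)/C) = asin(-7/65) = -6.1823°
wrap1 = π − 2β = 192.3646°
wrap2 = π + 2β = 167.6354°
tangent length = C·cosβ = 64.6220
L = r1·wrap1 + r2·wrap2 + 2·C·cosβ = 16·3.3574 + 9·2.9258 + 2·64.6220 = 209.2944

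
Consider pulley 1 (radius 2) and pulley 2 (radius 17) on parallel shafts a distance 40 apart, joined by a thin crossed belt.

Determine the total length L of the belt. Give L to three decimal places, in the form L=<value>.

L=148.898

crossed belt: β = asin((r1+r2)/C) = asin(19/40) = 28.3594°
wrap1 = wrap2 = π + 2β = 236.7187°
tangent length = C·cosβ = 35.1994
L = (r1+r2)·wrap + 2·C·cosβ = 19·4.1315 + 2·35.1994 = 148.8978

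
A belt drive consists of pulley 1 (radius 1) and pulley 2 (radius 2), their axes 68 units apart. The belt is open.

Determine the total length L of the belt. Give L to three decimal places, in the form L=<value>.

open belt: β = asin((r2−r1)/C) = asin(1/68) = 0.8426°
wrap1 = π − 2β = 178.3148°
wrap2 = π + 2β = 181.6852°
tangent length = C·cosβ = 67.9926
L = r1·wrap1 + r2·wrap2 + 2·C·cosβ = 1·3.1122 + 2·3.1710 + 2·67.9926 = 145.4395

L=145.439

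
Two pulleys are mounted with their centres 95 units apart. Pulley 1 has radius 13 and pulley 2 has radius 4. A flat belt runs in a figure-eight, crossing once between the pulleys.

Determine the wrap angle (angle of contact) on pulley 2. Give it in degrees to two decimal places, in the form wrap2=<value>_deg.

wrap2=200.62_deg

crossed belt: β = asin((r1+r2)/C) = asin(17/95) = 10.3085°
wrap1 = wrap2 = π + 2β = 200.6169°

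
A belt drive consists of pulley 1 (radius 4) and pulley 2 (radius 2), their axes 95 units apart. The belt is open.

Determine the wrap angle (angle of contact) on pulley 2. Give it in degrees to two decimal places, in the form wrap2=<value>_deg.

open belt: β = asin((r2−r1)/C) = asin(-2/95) = -1.2063°
wrap1 = π − 2β = 182.4126°
wrap2 = π + 2β = 177.5874°

wrap2=177.59_deg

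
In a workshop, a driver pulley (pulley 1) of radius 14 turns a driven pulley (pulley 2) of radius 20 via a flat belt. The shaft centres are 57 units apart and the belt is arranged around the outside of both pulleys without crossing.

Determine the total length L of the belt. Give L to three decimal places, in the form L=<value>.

open belt: β = asin((r2−r1)/C) = asin(6/57) = 6.0423°
wrap1 = π − 2β = 167.9153°
wrap2 = π + 2β = 192.0847°
tangent length = C·cosβ = 56.6833
L = r1·wrap1 + r2·wrap2 + 2·C·cosβ = 14·2.9307 + 20·3.3525 + 2·56.6833 = 221.4463

L=221.446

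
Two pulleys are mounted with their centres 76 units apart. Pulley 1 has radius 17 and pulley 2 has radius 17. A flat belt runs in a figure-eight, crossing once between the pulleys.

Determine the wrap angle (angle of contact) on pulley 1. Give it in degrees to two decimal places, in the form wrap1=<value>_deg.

crossed belt: β = asin((r1+r2)/C) = asin(34/76) = 26.5750°
wrap1 = wrap2 = π + 2β = 233.1499°

wrap1=233.15_deg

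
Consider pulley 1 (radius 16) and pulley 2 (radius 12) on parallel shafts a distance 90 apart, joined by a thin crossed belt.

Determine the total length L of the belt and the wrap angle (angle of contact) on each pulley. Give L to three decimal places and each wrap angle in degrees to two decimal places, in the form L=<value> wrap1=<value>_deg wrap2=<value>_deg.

crossed belt: β = asin((r1+r2)/C) = asin(28/90) = 18.1262°
wrap1 = wrap2 = π + 2β = 216.2524°
tangent length = C·cosβ = 85.5336
L = (r1+r2)·wrap + 2·C·cosβ = 28·3.7743 + 2·85.5336 = 276.7481

L=276.748 wrap1=216.25_deg wrap2=216.25_deg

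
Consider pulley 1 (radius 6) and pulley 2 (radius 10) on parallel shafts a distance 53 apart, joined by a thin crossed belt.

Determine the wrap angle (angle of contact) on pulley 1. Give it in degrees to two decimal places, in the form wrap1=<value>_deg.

wrap1=215.14_deg

crossed belt: β = asin((r1+r2)/C) = asin(16/53) = 17.5710°
wrap1 = wrap2 = π + 2β = 215.1419°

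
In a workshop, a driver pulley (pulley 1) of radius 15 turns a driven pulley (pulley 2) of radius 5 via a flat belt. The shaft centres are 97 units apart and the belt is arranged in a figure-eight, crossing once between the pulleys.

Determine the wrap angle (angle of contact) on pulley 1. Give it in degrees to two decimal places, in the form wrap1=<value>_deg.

wrap1=203.80_deg

crossed belt: β = asin((r1+r2)/C) = asin(20/97) = 11.8989°
wrap1 = wrap2 = π + 2β = 203.7978°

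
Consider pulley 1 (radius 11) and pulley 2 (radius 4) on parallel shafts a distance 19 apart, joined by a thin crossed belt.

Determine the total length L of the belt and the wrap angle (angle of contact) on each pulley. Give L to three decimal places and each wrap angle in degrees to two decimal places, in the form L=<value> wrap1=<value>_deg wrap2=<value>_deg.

crossed belt: β = asin((r1+r2)/C) = asin(15/19) = 52.1364°
wrap1 = wrap2 = π + 2β = 284.2727°
tangent length = C·cosβ = 11.6619
L = (r1+r2)·wrap + 2·C·cosβ = 15·4.9615 + 2·11.6619 = 97.7462

L=97.746 wrap1=284.27_deg wrap2=284.27_deg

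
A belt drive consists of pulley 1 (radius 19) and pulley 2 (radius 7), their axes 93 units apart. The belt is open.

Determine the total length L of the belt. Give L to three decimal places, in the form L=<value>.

open belt: β = asin((r2−r1)/C) = asin(-12/93) = -7.4137°
wrap1 = π − 2β = 194.8273°
wrap2 = π + 2β = 165.1727°
tangent length = C·cosβ = 92.2226
L = r1·wrap1 + r2·wrap2 + 2·C·cosβ = 19·3.4004 + 7·2.8828 + 2·92.2226 = 269.2320

L=269.232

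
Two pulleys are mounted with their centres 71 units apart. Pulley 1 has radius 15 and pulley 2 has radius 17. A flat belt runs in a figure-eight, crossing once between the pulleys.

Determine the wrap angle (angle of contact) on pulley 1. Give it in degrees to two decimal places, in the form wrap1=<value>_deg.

wrap1=233.58_deg

crossed belt: β = asin((r1+r2)/C) = asin(32/71) = 26.7889°
wrap1 = wrap2 = π + 2β = 233.5778°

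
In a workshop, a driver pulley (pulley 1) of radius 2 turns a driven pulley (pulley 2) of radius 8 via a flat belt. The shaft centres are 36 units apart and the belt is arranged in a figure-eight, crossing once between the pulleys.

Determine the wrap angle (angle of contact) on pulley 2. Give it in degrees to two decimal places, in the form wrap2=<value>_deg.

crossed belt: β = asin((r1+r2)/C) = asin(10/36) = 16.1276°
wrap1 = wrap2 = π + 2β = 212.2552°

wrap2=212.26_deg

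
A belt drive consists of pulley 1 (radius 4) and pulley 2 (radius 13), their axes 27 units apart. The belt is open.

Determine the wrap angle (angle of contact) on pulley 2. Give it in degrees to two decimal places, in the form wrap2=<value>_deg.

open belt: β = asin((r2−r1)/C) = asin(9/27) = 19.4712°
wrap1 = π − 2β = 141.0576°
wrap2 = π + 2β = 218.9424°

wrap2=218.94_deg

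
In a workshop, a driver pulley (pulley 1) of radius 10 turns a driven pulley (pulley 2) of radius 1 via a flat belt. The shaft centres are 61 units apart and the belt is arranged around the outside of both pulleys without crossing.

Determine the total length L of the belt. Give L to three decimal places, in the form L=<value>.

L=157.888

open belt: β = asin((r2−r1)/C) = asin(-9/61) = -8.4844°
wrap1 = π − 2β = 196.9689°
wrap2 = π + 2β = 163.0311°
tangent length = C·cosβ = 60.3324
L = r1·wrap1 + r2·wrap2 + 2·C·cosβ = 10·3.4378 + 1·2.8454 + 2·60.3324 = 157.8878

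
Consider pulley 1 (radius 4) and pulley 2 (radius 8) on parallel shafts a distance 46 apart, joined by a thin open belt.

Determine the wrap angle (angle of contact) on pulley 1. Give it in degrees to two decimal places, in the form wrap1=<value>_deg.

open belt: β = asin((r2−r1)/C) = asin(4/46) = 4.9885°
wrap1 = π − 2β = 170.0229°
wrap2 = π + 2β = 189.9771°

wrap1=170.02_deg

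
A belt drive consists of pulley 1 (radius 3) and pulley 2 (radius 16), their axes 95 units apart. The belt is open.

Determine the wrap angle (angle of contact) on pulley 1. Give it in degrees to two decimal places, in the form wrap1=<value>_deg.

open belt: β = asin((r2−r1)/C) = asin(13/95) = 7.8652°
wrap1 = π − 2β = 164.2697°
wrap2 = π + 2β = 195.7303°

wrap1=164.27_deg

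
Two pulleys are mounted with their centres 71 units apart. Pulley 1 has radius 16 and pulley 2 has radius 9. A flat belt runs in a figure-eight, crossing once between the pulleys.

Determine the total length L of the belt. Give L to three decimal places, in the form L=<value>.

L=229.437

crossed belt: β = asin((r1+r2)/C) = asin(25/71) = 20.6166°
wrap1 = wrap2 = π + 2β = 221.2332°
tangent length = C·cosβ = 66.4530
L = (r1+r2)·wrap + 2·C·cosβ = 25·3.8612 + 2·66.4530 = 229.4372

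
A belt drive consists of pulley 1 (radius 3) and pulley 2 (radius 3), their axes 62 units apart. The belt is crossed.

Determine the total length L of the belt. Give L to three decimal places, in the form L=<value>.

crossed belt: β = asin((r1+r2)/C) = asin(6/62) = 5.5534°
wrap1 = wrap2 = π + 2β = 191.1069°
tangent length = C·cosβ = 61.7090
L = (r1+r2)·wrap + 2·C·cosβ = 6·3.3354 + 2·61.7090 = 143.4307

L=143.431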